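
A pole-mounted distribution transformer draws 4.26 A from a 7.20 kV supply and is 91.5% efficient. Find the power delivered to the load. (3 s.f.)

P_in = V_in I_in = 7200 × 4.26 = 30672 W.
P_out = η P_in = 0.915 × 30672 = 28100 W.

P_out ≈ 28100 W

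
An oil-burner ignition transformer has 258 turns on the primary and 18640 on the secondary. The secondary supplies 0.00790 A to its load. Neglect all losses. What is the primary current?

I_p ≈ 0.571 A

For an ideal transformer I_p/I_s = N_s/N_p, so I_p = 0.00790 × 18640/258 = 0.571 A.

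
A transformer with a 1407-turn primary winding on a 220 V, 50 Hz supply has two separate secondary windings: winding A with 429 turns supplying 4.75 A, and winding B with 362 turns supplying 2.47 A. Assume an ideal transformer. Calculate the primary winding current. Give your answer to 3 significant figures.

I_p ≈ 2.08 A

V_A = 220 × 429/1407 = 67.079 V; V_B = 220 × 362/1407 = 56.603 V.
P_out = V_A I_A + V_B I_B = 67.079×4.75 + 56.603×2.47 = 318.62 + 139.81 = 458.43 W.
Ideal ⇒ P_in = P_out, so I_p = P_out/V_p = 458.43/220 = 2.08 A.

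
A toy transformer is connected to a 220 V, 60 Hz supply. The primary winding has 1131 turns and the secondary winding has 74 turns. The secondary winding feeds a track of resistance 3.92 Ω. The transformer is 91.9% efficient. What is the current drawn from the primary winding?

V_s = 220 × 74/1131 = 14.394 V.
I_s = V_s/R = 14.394/3.92 = 3.6720 A.
P_out = V_s I_s = 14.394 × 3.6720 = 52.856 W.
P_in = P_out/η = 52.856/0.919 = 57.515 W.
I_p = P_in/V_p = 57.515/220 = 0.261 A.

I_p ≈ 0.261 A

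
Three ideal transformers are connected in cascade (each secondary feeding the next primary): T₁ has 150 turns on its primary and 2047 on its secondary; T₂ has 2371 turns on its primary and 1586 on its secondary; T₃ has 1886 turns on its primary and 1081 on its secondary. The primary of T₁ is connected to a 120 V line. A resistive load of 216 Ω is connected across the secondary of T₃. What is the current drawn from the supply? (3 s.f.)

Secondary of T₁: V = 120.00 × 2047/150 = 1637.6 V.
Secondary of T₂: V = 1637.6 × 1586/2371 = 1095.4 V.
Secondary of T₃: V = 1095.4 × 1081/1886 = 627.86 V.
I_load = 627.86/216 = 2.9068 A, so P_out = 627.86 × 2.9068 = 1825.0 W.
All ideal ⇒ P_in = P_out, so I_supply = 1825.0/120 = 15.2 A.

I_supply ≈ 15.2 A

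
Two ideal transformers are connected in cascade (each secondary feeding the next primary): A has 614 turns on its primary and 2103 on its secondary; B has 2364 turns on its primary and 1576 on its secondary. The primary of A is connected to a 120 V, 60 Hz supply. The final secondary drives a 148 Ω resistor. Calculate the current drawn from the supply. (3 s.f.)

I_supply ≈ 4.23 A

After A: V = 120.00 × 2103/614 = 411.01 V.
After B: V = 411.01 × 1576/2364 = 274.01 V.
I_load = 274.01/148 = 1.8514 A, so P_out = 274.01 × 1.8514 = 507.29 W.
All ideal ⇒ P_in = P_out, so I_supply = 507.29/120 = 4.23 A.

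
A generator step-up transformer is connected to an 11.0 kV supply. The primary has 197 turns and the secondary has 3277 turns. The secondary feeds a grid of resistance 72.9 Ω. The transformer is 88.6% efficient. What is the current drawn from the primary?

I_p ≈ 47100 A

V_s = 11000 × 3277/197 = 182980 V.
I_s = V_s/R = 182980/72.9 = 2510.0 A.
P_out = V_s I_s = 182980 × 2510.0 = 4.5928×10^8 W.
P_in = P_out/η = 4.5928×10^8/0.886 = 5.1838×10^8 W.
I_p = P_in/V_p = 5.1838×10^8/11000 = 47100 A.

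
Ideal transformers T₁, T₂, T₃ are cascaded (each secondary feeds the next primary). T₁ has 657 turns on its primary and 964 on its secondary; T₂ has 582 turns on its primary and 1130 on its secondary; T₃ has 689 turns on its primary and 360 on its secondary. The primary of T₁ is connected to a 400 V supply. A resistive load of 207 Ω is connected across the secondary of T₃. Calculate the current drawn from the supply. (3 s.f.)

Secondary of T₁: V = 400.00 × 964/657 = 586.91 V.
Secondary of T₂: V = 586.91 × 1130/582 = 1139.5 V.
Secondary of T₃: V = 1139.5 × 360/689 = 595.40 V.
I_load = 595.40/207 = 2.8763 A, so P_out = 595.40 × 2.8763 = 1712.6 W.
All ideal ⇒ P_in = P_out, so I_supply = 1712.6/400 = 4.28 A.

I_supply ≈ 4.28 A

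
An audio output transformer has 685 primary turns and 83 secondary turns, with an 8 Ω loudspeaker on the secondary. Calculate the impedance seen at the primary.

Z_p ≈ 545 Ω

Z_p = (N_p/N_s)² × Z_s = (685/83)² × 8 = 545 Ω.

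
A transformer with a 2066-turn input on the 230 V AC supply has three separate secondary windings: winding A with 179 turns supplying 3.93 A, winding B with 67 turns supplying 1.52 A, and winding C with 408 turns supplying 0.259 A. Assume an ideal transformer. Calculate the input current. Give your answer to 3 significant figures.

V_A = 230 × 179/2066 = 19.927 V; V_B = 230 × 67/2066 = 7.4589 V; V_C = 230 × 408/2066 = 45.421 V.
P_out = V_A I_A + V_B I_B + V_C I_C = 19.927×3.93 + 7.4589×1.52 + 45.421×0.259 = 78.315 + 11.337 + 11.764 = 101.42 W.
Ideal ⇒ P_in = P_out, so I_in = P_out/V_in = 101.42/230 = 0.441 A.

I_in ≈ 0.441 A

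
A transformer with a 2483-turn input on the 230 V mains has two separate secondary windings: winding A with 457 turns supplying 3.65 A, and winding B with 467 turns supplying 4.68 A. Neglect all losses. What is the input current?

V_A = 230 × 457/2483 = 42.332 V; V_B = 230 × 467/2483 = 43.258 V.
P_out = V_A I_A + V_B I_B = 42.332×3.65 + 43.258×4.68 = 154.51 + 202.45 = 356.96 W.
Ideal ⇒ P_in = P_out, so I_in = P_out/V_in = 356.96/230 = 1.55 A.

I_in ≈ 1.55 A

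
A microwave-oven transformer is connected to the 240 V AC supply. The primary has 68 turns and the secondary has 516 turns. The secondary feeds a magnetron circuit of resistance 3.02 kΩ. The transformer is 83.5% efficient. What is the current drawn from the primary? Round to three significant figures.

V_s = 240 × 516/68 = 1821.2 V.
I_s = V_s/R = 1821.2/3020 = 0.60304 A.
P_out = V_s I_s = 1821.2 × 0.60304 = 1098.2 W.
P_in = P_out/η = 1098.2/0.835 = 1315.3 W.
I_p = P_in/V_p = 1315.3/240 = 5.48 A.

I_p ≈ 5.48 A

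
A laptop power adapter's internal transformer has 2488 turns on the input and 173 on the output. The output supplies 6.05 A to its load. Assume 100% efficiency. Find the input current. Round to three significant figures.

For an ideal transformer I_in/I_out = N_out/N_in, so I_in = 6.05 × 173/2488 = 0.421 A.

I_in ≈ 0.421 A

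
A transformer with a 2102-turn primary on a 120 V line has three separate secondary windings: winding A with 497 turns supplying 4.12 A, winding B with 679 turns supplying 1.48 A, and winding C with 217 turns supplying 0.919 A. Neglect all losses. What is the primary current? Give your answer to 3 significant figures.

I_p ≈ 1.55 A

V_A = 120 × 497/2102 = 28.373 V; V_B = 120 × 679/2102 = 38.763 V; V_C = 120 × 217/2102 = 12.388 V.
P_out = V_A I_A + V_B I_B + V_C I_C = 28.373×4.12 + 38.763×1.48 + 12.388×0.919 = 116.90 + 57.369 + 11.385 = 185.65 W.
Ideal ⇒ P_in = P_out, so I_p = P_out/V_p = 185.65/120 = 1.55 A.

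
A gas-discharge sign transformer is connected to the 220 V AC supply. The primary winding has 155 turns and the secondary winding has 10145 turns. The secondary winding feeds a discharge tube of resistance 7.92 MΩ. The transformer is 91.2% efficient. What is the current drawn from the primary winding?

I_p ≈ 0.130 A

V_s = 220 × 10145/155 = 14399 V.
I_s = V_s/R = 14399/(7.92×10^6) = 0.0018181 A.
P_out = V_s I_s = 14399 × 0.0018181 = 26.179 W.
P_in = P_out/η = 26.179/0.912 = 28.706 W.
I_p = P_in/V_p = 28.706/220 = 0.130 A.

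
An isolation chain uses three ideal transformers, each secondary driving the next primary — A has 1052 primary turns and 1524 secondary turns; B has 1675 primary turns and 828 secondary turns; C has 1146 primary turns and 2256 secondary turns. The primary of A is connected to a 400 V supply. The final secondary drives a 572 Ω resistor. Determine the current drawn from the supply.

Secondary of A: V = 400.00 × 1524/1052 = 579.47 V.
Secondary of B: V = 579.47 × 828/1675 = 286.45 V.
Secondary of C: V = 286.45 × 2256/1146 = 563.90 V.
I_load = 563.90/572 = 0.98583 A, so P_out = 563.90 × 0.98583 = 555.91 W.
All ideal ⇒ P_in = P_out, so I_supply = 555.91/400 = 1.39 A.

I_supply ≈ 1.39 A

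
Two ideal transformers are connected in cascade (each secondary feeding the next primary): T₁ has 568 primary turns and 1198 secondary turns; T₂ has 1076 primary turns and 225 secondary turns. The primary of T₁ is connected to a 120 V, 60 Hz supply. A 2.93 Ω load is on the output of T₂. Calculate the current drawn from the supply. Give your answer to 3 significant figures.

I_supply ≈ 7.97 A

Secondary of T₁: V = 120.00 × 1198/568 = 253.10 V.
Secondary of T₂: V = 253.10 × 225/1076 = 52.925 V.
I_load = 52.925/2.93 = 18.063 A, so P_out = 52.925 × 18.063 = 955.99 W.
All ideal ⇒ P_in = P_out, so I_supply = 955.99/120 = 7.97 A.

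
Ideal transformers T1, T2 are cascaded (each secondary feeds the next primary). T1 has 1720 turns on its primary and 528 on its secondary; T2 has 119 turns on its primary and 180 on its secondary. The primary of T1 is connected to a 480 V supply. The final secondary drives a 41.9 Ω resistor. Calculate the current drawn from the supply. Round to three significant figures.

After T1: V = 480.00 × 528/1720 = 147.35 V.
After T2: V = 147.35 × 180/119 = 222.88 V.
I_load = 222.88/41.9 = 5.3193 A, so P_out = 222.88 × 5.3193 = 1185.6 W.
All ideal ⇒ P_in = P_out, so I_supply = 1185.6/480 = 2.47 A.

I_supply ≈ 2.47 A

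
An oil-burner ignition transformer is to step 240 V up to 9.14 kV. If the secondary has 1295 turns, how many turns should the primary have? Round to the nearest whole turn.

N_p/N_s = V_p/V_s, so N_p = 1295 × 240/9140 = 34.0 ≈ 34 turns.

N_p = 34 turns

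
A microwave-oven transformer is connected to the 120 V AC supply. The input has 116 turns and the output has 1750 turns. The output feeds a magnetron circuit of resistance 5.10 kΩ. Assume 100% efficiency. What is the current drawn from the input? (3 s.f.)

I_in ≈ 5.36 A

V_out = V_in × N_out/N_in = 120 × 1750/116 = 1810.3 V.
I_out = V_out/R = 1810.3/5100 = 0.35497 A.
For an ideal transformer I_in N_in = I_out N_out, so I_in = 0.35497 × 1750/116 = 5.36 A.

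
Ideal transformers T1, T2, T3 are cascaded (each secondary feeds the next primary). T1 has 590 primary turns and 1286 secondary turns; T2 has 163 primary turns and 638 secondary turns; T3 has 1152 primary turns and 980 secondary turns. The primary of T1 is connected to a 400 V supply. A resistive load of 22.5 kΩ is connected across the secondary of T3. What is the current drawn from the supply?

I_supply ≈ 0.936 A

Secondary of T1: V = 400.00 × 1286/590 = 871.86 V.
Secondary of T2: V = 871.86 × 638/163 = 3412.6 V.
Secondary of T3: V = 3412.6 × 980/1152 = 2903.1 V.
I_load = 2903.1/22500 = 0.12902 A, so P_out = 2903.1 × 0.12902 = 374.57 W.
All ideal ⇒ P_in = P_out, so I_supply = 374.57/400 = 0.936 A.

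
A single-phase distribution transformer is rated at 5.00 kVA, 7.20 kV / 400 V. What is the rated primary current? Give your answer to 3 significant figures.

I_p ≈ 0.694 A

I_p = S/V_p = 5000/7200 = 0.694 A.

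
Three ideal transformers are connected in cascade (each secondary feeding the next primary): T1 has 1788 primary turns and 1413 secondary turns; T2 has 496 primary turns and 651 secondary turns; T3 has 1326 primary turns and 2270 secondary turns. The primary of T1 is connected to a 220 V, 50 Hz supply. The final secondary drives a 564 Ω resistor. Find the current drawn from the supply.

I_supply ≈ 1.23 A

After T1: V = 220.00 × 1413/1788 = 173.86 V.
After T2: V = 173.86 × 651/496 = 228.19 V.
After T3: V = 228.19 × 2270/1326 = 390.64 V.
I_load = 390.64/564 = 0.69263 A, so P_out = 390.64 × 0.69263 = 270.57 W.
All ideal ⇒ P_in = P_out, so I_supply = 270.57/220 = 1.23 A.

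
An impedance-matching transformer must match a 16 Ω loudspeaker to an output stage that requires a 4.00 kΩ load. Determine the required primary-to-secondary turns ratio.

Z_p/Z_s = (N_p/N_s)², so N_p/N_s = √(4000/16) = √250 = 15.8.

N_p/N_s ≈ 15.8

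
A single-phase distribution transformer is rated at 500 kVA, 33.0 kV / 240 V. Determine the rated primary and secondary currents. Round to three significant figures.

I_p = S/V_p = 500000/33000 = 15.2 A.
I_s = S/V_s = 500000/240 = 2080 A.

I_p ≈ 15.2 A, I_s ≈ 2080 A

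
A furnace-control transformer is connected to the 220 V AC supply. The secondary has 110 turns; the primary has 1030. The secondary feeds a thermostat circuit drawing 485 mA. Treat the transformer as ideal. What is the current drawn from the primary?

For an ideal transformer I_p N_p = I_s N_s, so I_p = 0.485 × 110/1030 = 0.0518 A.

I_p ≈ 0.0518 A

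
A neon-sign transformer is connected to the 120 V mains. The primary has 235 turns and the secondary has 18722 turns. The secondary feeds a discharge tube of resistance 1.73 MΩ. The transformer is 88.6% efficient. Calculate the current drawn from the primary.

V_s = 120 × 18722/235 = 9560.2 V.
I_s = V_s/R = 9560.2/(1.73×10^6) = 0.0055261 A.
P_out = V_s I_s = 9560.2 × 0.0055261 = 52.831 W.
P_in = P_out/η = 52.831/0.886 = 59.628 W.
I_p = P_in/V_p = 59.628/120 = 0.497 A.

I_p ≈ 0.497 A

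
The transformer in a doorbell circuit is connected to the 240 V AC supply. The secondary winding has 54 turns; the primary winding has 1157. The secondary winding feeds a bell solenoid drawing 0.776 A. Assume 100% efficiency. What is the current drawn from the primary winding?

For an ideal transformer I_p N_p = I_s N_s, so I_p = 0.776 × 54/1157 = 0.0362 A.

I_p ≈ 0.0362 A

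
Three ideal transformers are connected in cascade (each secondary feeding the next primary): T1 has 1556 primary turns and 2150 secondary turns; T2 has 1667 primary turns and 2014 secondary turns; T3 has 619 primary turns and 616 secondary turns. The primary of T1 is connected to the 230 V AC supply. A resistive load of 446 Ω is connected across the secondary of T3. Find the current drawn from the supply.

After T1: V = 230.00 × 2150/1556 = 317.80 V.
After T2: V = 317.80 × 2014/1667 = 383.96 V.
After T3: V = 383.96 × 616/619 = 382.09 V.
I_load = 382.09/446 = 0.85671 A, so P_out = 382.09 × 0.85671 = 327.35 W.
All ideal ⇒ P_in = P_out, so I_supply = 327.35/230 = 1.42 A.

I_supply ≈ 1.42 A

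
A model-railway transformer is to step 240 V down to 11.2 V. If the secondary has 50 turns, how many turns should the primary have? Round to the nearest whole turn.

N_p = 1071 turns

N_p/N_s = V_p/V_s, so N_p = 50 × 240/11.2 = 1071.4 ≈ 1071 turns.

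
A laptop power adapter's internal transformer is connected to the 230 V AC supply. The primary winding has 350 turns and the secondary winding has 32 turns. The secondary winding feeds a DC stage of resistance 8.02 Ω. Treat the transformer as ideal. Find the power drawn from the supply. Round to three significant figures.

V_s = V_p × N_s/N_p = 230 × 32/350 = 21.029 V.
I_s = V_s/R = 21.029/8.02 = 2.6220 A.
I_p = I_s × N_s/N_p = 2.6220 × 32/350 = 0.23973 A.
P = V_p I_p = 230 × 0.23973 = 55.1 W.

P ≈ 55.1 W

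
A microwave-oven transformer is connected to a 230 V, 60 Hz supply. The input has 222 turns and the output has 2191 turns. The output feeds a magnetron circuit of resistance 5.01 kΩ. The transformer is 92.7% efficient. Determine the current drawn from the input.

I_in ≈ 4.82 A

V_out = 230 × 2191/222 = 2270.0 V.
I_out = V_out/R = 2270.0/5010 = 0.45308 A.
P_out = V_out I_out = 2270.0 × 0.45308 = 1028.5 W.
P_in = P_out/η = 1028.5/0.927 = 1109.5 W.
I_in = P_in/V_in = 1109.5/230 = 4.82 A.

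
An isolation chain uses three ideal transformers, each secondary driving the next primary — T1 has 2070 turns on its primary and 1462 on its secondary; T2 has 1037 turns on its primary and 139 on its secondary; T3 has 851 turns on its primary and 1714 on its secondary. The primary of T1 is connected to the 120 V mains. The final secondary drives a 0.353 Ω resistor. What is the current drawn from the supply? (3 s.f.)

After T1: V = 120.00 × 1462/2070 = 84.754 V.
After T2: V = 84.754 × 139/1037 = 11.360 V.
After T3: V = 11.360 × 1714/851 = 22.881 V.
I_load = 22.881/0.353 = 64.819 A, so P_out = 22.881 × 64.819 = 1483.1 W.
All ideal ⇒ P_in = P_out, so I_supply = 1483.1/120 = 12.4 A.

I_supply ≈ 12.4 A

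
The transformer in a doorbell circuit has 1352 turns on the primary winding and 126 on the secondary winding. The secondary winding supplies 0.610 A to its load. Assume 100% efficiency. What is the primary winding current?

I_p ≈ 0.0568 A

For an ideal transformer I_p/I_s = N_s/N_p, so I_p = 0.610 × 126/1352 = 0.0568 A.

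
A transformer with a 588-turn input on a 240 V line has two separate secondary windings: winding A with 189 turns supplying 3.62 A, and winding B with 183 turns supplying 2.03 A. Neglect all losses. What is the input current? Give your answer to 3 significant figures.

I_in ≈ 1.80 A

V_A = 240 × 189/588 = 77.143 V; V_B = 240 × 183/588 = 74.694 V.
P_out = V_A I_A + V_B I_B = 77.143×3.62 + 74.694×2.03 = 279.26 + 151.63 = 430.89 W.
Ideal ⇒ P_in = P_out, so I_in = P_out/V_in = 430.89/240 = 1.80 A.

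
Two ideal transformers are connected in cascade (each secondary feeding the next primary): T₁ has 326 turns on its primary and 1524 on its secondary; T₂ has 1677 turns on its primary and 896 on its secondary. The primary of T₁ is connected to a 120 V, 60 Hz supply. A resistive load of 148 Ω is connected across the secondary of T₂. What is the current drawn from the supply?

After T₁: V = 120.00 × 1524/326 = 560.98 V.
After T₂: V = 560.98 × 896/1677 = 299.73 V.
I_load = 299.73/148 = 2.0252 A, so P_out = 299.73 × 2.0252 = 607.00 W.
All ideal ⇒ P_in = P_out, so I_supply = 607.00/120 = 5.06 A.

I_supply ≈ 5.06 A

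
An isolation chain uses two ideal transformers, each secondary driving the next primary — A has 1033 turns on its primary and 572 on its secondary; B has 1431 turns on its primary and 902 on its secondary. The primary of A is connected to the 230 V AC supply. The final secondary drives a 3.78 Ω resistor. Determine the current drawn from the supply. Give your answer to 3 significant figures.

Secondary of A: V = 230.00 × 572/1033 = 127.36 V.
Secondary of B: V = 127.36 × 902/1431 = 80.277 V.
I_load = 80.277/3.78 = 21.237 A, so P_out = 80.277 × 21.237 = 1704.9 W.
All ideal ⇒ P_in = P_out, so I_supply = 1704.9/230 = 7.41 A.

I_supply ≈ 7.41 A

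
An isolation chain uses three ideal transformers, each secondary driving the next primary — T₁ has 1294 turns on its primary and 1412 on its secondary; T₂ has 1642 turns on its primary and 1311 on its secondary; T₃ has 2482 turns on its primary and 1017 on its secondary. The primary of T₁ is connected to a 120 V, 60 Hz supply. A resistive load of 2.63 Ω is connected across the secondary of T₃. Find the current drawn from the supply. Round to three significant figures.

After T₁: V = 120.00 × 1412/1294 = 130.94 V.
After T₂: V = 130.94 × 1311/1642 = 104.55 V.
After T₃: V = 104.55 × 1017/2482 = 42.838 V.
I_load = 42.838/2.63 = 16.288 A, so P_out = 42.838 × 16.288 = 697.76 W.
All ideal ⇒ P_in = P_out, so I_supply = 697.76/120 = 5.81 A.

I_supply ≈ 5.81 A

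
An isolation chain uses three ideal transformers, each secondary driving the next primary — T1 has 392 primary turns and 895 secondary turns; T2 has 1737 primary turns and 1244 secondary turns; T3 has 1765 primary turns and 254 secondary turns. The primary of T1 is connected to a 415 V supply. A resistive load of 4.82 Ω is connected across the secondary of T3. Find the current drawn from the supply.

I_supply ≈ 4.77 A

After T1: V = 415.00 × 895/392 = 947.51 V.
After T2: V = 947.51 × 1244/1737 = 678.59 V.
After T3: V = 678.59 × 254/1765 = 97.655 V.
I_load = 97.655/4.82 = 20.260 A, so P_out = 97.655 × 20.260 = 1978.5 W.
All ideal ⇒ P_in = P_out, so I_supply = 1978.5/415 = 4.77 A.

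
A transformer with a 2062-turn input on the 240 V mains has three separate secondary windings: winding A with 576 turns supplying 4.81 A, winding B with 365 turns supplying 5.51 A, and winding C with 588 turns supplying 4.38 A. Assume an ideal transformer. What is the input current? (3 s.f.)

V_A = 240 × 576/2062 = 67.042 V; V_B = 240 × 365/2062 = 42.483 V; V_C = 240 × 588/2062 = 68.438 V.
P_out = V_A I_A + V_B I_B + V_C I_C = 67.042×4.81 + 42.483×5.51 + 68.438×4.38 = 322.47 + 234.08 + 299.76 = 856.31 W.
Ideal ⇒ P_in = P_out, so I_in = P_out/V_in = 856.31/240 = 3.57 A.

I_in ≈ 3.57 A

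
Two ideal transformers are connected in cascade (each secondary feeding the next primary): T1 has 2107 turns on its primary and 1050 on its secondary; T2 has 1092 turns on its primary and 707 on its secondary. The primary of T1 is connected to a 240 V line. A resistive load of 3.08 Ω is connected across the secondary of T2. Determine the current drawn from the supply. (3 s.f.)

Secondary of T1: V = 240.00 × 1050/2107 = 119.60 V.
Secondary of T2: V = 119.60 × 707/1092 = 77.434 V.
I_load = 77.434/3.08 = 25.141 A, so P_out = 77.434 × 25.141 = 1946.8 W.
All ideal ⇒ P_in = P_out, so I_supply = 1946.8/240 = 8.11 A.

I_supply ≈ 8.11 A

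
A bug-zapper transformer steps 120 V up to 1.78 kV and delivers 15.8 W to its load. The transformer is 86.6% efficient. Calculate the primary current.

I_p ≈ 0.152 A

P_in = P_out/η = 15.8/0.866 = 18.245 W.
I_p = P_in/V_p = 18.245/120 = 0.152 A.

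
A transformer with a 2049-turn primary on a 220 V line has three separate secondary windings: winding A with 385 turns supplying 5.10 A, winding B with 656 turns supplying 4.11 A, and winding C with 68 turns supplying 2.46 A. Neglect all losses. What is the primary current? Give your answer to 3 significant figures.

V_A = 220 × 385/2049 = 41.337 V; V_B = 220 × 656/2049 = 70.434 V; V_C = 220 × 68/2049 = 7.3011 V.
P_out = V_A I_A + V_B I_B + V_C I_C = 41.337×5.10 + 70.434×4.11 + 7.3011×2.46 = 210.82 + 289.49 + 17.961 = 518.27 W.
Ideal ⇒ P_in = P_out, so I_p = P_out/V_p = 518.27/220 = 2.36 A.

I_p ≈ 2.36 A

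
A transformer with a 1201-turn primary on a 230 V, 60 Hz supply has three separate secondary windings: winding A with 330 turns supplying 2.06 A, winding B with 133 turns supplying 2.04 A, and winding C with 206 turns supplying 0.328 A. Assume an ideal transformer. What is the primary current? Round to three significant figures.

I_p ≈ 0.848 A

V_A = 230 × 330/1201 = 63.197 V; V_B = 230 × 133/1201 = 25.470 V; V_C = 230 × 206/1201 = 39.450 V.
P_out = V_A I_A + V_B I_B + V_C I_C = 63.197×2.06 + 25.470×2.04 + 39.450×0.328 = 130.19 + 51.960 + 12.940 = 195.09 W.
Ideal ⇒ P_in = P_out, so I_p = P_out/V_p = 195.09/230 = 0.848 A.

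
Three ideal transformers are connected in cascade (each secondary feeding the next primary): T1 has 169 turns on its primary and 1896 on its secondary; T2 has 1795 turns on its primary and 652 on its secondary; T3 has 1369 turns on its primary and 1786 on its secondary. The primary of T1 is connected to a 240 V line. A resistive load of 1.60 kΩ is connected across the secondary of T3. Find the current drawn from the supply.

After T1: V = 240.00 × 1896/169 = 2692.5 V.
After T2: V = 2692.5 × 652/1795 = 978.02 V.
After T3: V = 978.02 × 1786/1369 = 1275.9 V.
I_load = 1275.9/1600 = 0.79745 A, so P_out = 1275.9 × 0.79745 = 1017.5 W.
All ideal ⇒ P_in = P_out, so I_supply = 1017.5/240 = 4.24 A.

I_supply ≈ 4.24 A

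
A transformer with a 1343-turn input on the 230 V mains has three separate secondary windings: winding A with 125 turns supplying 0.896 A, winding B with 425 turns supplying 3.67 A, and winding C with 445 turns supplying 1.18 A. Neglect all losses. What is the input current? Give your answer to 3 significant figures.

V_A = 230 × 125/1343 = 21.407 V; V_B = 230 × 425/1343 = 72.785 V; V_C = 230 × 445/1343 = 76.210 V.
P_out = V_A I_A + V_B I_B + V_C I_C = 21.407×0.896 + 72.785×3.67 + 76.210×1.18 = 19.181 + 267.12 + 89.928 = 376.23 W.
Ideal ⇒ P_in = P_out, so I_in = P_out/V_in = 376.23/230 = 1.64 A.

I_in ≈ 1.64 A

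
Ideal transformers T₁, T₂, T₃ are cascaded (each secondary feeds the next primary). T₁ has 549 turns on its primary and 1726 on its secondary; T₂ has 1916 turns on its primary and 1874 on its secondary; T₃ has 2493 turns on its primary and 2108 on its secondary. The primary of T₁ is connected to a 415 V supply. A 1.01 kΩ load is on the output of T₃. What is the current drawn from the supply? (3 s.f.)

Secondary of T₁: V = 415.00 × 1726/549 = 1304.7 V.
Secondary of T₂: V = 1304.7 × 1874/1916 = 1276.1 V.
Secondary of T₃: V = 1276.1 × 2108/2493 = 1079.0 V.
I_load = 1079.0/1010 = 1.0684 A, so P_out = 1079.0 × 1.0684 = 1152.8 W.
All ideal ⇒ P_in = P_out, so I_supply = 1152.8/415 = 2.78 A.

I_supply ≈ 2.78 A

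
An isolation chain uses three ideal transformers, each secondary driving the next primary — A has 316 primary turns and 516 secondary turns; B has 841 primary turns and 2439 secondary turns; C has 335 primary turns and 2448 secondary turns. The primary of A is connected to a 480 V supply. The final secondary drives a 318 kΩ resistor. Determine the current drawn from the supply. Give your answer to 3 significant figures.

Secondary of A: V = 480.00 × 516/316 = 783.80 V.
Secondary of B: V = 783.80 × 2439/841 = 2273.1 V.
Secondary of C: V = 2273.1 × 2448/335 = 16611 V.
I_load = 16611/318000 = 0.052235 A, so P_out = 16611 × 0.052235 = 867.65 W.
All ideal ⇒ P_in = P_out, so I_supply = 867.65/480 = 1.81 A.

I_supply ≈ 1.81 A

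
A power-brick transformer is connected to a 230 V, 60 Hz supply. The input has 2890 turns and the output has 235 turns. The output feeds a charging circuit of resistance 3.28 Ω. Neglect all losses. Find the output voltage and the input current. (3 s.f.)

V_out = V_in × N_out/N_in = 230 × 235/2890 = 18.702 V.
I_out = V_out/R = 18.702/3.28 = 5.7020 A.
I_in = I_out × N_out/N_in = 5.7020 × 235/2890 = 0.464 A.

V_out ≈ 18.7 V, I_in ≈ 0.464 A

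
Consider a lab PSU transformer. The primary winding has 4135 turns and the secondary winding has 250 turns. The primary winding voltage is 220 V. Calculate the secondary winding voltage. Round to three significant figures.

V_s ≈ 13.3 V

V_s/V_p = N_s/N_p, so V_s = 220 × 250/4135 = 13.3 V.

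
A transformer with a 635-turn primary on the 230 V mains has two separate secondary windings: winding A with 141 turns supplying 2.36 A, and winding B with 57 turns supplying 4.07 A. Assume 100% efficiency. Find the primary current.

V_A = 230 × 141/635 = 51.071 V; V_B = 230 × 57/635 = 20.646 V.
P_out = V_A I_A + V_B I_B = 51.071×2.36 + 20.646×4.07 = 120.53 + 84.028 = 204.56 W.
Ideal ⇒ P_in = P_out, so I_p = P_out/V_p = 204.56/230 = 0.889 A.

I_p ≈ 0.889 A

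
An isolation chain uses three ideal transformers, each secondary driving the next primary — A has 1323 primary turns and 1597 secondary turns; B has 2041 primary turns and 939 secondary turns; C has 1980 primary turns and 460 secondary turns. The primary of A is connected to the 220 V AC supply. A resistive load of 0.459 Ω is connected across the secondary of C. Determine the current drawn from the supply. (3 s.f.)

I_supply ≈ 7.98 A

Secondary of A: V = 220.00 × 1597/1323 = 265.56 V.
Secondary of B: V = 265.56 × 939/2041 = 122.18 V.
Secondary of C: V = 122.18 × 460/1980 = 28.385 V.
I_load = 28.385/0.459 = 61.840 A, so P_out = 28.385 × 61.840 = 1755.3 W.
All ideal ⇒ P_in = P_out, so I_supply = 1755.3/220 = 7.98 A.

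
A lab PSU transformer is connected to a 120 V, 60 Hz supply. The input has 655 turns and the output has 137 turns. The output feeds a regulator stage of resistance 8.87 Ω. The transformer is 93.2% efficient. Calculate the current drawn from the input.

I_in ≈ 0.635 A

V_out = 120 × 137/655 = 25.099 V.
I_out = V_out/R = 25.099/8.87 = 2.8297 A.
P_out = V_out I_out = 25.099 × 2.8297 = 71.023 W.
P_in = P_out/η = 71.023/0.932 = 76.205 W.
I_in = P_in/V_in = 76.205/120 = 0.635 A.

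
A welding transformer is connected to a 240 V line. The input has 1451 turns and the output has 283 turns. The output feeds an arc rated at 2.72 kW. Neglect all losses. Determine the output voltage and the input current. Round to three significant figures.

V_out ≈ 46.8 V, I_in ≈ 11.3 A

V_out = V_in × N_out/N_in = 240 × 283/1451 = 46.809 V.
I_out = P/V_out = 2720/46.809 = 58.108 A.
I_in = I_out × N_out/N_in = 58.108 × 283/1451 = 11.3 A.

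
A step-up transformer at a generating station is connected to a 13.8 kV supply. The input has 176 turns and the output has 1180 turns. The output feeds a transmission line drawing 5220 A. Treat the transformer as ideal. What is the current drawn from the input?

I_in ≈ 35000 A

For an ideal transformer I_in N_in = I_out N_out, so I_in = 5220 × 1180/176 = 35000 A.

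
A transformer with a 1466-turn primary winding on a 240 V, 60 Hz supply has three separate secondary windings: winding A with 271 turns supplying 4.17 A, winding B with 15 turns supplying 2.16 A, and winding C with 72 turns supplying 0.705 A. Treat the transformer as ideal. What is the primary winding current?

I_p ≈ 0.828 A

V_A = 240 × 271/1466 = 44.366 V; V_B = 240 × 15/1466 = 2.4557 V; V_C = 240 × 72/1466 = 11.787 V.
P_out = V_A I_A + V_B I_B + V_C I_C = 44.366×4.17 + 2.4557×2.16 + 11.787×0.705 = 185.00 + 5.3042 + 8.3100 = 198.62 W.
Ideal ⇒ P_in = P_out, so I_p = P_out/V_p = 198.62/240 = 0.828 A.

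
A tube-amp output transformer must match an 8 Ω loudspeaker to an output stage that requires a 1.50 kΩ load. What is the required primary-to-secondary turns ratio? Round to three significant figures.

N_p/N_s ≈ 13.7

Z_p/Z_s = (N_p/N_s)², so N_p/N_s = √(1500/8) = √188 = 13.7.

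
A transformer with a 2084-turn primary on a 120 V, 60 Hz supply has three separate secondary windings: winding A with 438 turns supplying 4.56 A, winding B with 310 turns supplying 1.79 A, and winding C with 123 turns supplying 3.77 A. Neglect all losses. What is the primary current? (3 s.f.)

V_A = 120 × 438/2084 = 25.221 V; V_B = 120 × 310/2084 = 17.850 V; V_C = 120 × 123/2084 = 7.0825 V.
P_out = V_A I_A + V_B I_B + V_C I_C = 25.221×4.56 + 17.850×1.79 + 7.0825×3.77 = 115.01 + 31.952 + 26.701 = 173.66 W.
Ideal ⇒ P_in = P_out, so I_p = P_out/V_p = 173.66/120 = 1.45 A.

I_p ≈ 1.45 A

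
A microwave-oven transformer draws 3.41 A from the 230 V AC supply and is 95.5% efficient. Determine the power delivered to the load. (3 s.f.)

P_out ≈ 749 W

P_in = V_p I_p = 230 × 3.41 = 784.30 W.
P_out = η P_in = 0.955 × 784.30 = 749 W.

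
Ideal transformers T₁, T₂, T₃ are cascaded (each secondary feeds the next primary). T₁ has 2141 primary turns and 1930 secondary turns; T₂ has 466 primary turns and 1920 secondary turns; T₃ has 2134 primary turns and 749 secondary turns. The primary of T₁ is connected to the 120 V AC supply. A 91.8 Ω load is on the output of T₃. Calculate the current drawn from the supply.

I_supply ≈ 2.22 A

After T₁: V = 120.00 × 1930/2141 = 108.17 V.
After T₂: V = 108.17 × 1920/466 = 445.69 V.
After T₃: V = 445.69 × 749/2134 = 156.43 V.
I_load = 156.43/91.8 = 1.7040 A, so P_out = 156.43 × 1.7040 = 266.57 W.
All ideal ⇒ P_in = P_out, so I_supply = 266.57/120 = 2.22 A.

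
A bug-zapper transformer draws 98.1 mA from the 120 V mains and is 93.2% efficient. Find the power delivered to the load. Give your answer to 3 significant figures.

P_out ≈ 11.0 W

P_in = V_in I_in = 120 × 0.0981 = 11.772 W.
P_out = η P_in = 0.932 × 11.772 = 11.0 W.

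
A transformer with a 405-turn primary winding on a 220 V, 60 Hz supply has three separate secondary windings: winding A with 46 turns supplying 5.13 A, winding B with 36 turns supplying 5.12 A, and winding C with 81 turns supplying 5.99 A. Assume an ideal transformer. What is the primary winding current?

I_p ≈ 2.24 A

V_A = 220 × 46/405 = 24.988 V; V_B = 220 × 36/405 = 19.556 V; V_C = 220 × 81/405 = 44.000 V.
P_out = V_A I_A + V_B I_B + V_C I_C = 24.988×5.13 + 19.556×5.12 + 44.000×5.99 = 128.19 + 100.12 + 263.56 = 491.87 W.
Ideal ⇒ P_in = P_out, so I_p = P_out/V_p = 491.87/220 = 2.24 A.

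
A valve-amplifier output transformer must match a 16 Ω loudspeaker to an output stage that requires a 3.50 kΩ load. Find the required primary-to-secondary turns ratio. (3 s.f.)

N_p/N_s ≈ 14.8

Z_p/Z_s = (N_p/N_s)², so N_p/N_s = √(3500/16) = √219 = 14.8.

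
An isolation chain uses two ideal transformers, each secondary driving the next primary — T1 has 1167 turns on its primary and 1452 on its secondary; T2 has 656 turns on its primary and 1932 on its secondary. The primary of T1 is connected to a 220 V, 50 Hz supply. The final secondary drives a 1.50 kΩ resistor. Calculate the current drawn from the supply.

After T1: V = 220.00 × 1452/1167 = 273.73 V.
After T2: V = 273.73 × 1932/656 = 806.16 V.
I_load = 806.16/1500 = 0.53744 A, so P_out = 806.16 × 0.53744 = 433.26 W.
All ideal ⇒ P_in = P_out, so I_supply = 433.26/220 = 1.97 A.

I_supply ≈ 1.97 A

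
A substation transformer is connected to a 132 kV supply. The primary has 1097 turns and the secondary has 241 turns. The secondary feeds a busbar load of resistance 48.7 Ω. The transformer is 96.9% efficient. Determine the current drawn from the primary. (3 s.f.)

V_s = 132000 × 241/1097 = 28999 V.
I_s = V_s/R = 28999/48.7 = 595.46 A.
P_out = V_s I_s = 28999 × 595.46 = 1.7268×10^7 W.
P_in = P_out/η = 1.7268×10^7/0.969 = 1.7820×10^7 W.
I_p = P_in/V_p = 1.7820×10^7/132000 = 135 A.

I_p ≈ 135 A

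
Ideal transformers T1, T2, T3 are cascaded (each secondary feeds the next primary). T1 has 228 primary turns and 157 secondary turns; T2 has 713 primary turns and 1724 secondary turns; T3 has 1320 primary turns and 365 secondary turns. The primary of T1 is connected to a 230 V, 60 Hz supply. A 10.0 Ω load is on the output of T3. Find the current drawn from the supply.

I_supply ≈ 4.88 A

Secondary of T1: V = 230.00 × 157/228 = 158.38 V.
Secondary of T2: V = 158.38 × 1724/713 = 382.95 V.
Secondary of T3: V = 382.95 × 365/1320 = 105.89 V.
I_load = 105.89/10.0 = 10.589 A, so P_out = 105.89 × 10.589 = 1121.3 W.
All ideal ⇒ P_in = P_out, so I_supply = 1121.3/230 = 4.88 A.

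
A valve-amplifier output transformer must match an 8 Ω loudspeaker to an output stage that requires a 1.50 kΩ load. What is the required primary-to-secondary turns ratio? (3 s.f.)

Z_p/Z_s = (N_p/N_s)², so N_p/N_s = √(1500/8) = √188 = 13.7.

N_p/N_s ≈ 13.7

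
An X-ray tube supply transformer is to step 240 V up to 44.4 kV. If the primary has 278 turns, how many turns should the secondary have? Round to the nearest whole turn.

N_s/N_p = V_s/V_p, so N_s = 278 × 44400/240 = 51430.0 ≈ 51430 turns.

N_s = 51430 turns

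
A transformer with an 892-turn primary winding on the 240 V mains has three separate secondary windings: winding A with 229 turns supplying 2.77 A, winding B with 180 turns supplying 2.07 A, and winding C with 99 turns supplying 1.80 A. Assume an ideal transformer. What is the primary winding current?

V_A = 240 × 229/892 = 61.614 V; V_B = 240 × 180/892 = 48.430 V; V_C = 240 × 99/892 = 26.637 V.
P_out = V_A I_A + V_B I_B + V_C I_C = 61.614×2.77 + 48.430×2.07 + 26.637×1.80 = 170.67 + 100.25 + 47.946 = 318.87 W.
Ideal ⇒ P_in = P_out, so I_p = P_out/V_p = 318.87/240 = 1.33 A.

I_p ≈ 1.33 A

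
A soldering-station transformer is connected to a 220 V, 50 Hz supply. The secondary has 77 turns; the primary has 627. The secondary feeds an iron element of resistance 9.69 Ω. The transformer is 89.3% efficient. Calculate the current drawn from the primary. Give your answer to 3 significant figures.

V_s = 220 × 77/627 = 27.018 V.
I_s = V_s/R = 27.018/9.69 = 2.7882 A.
P_out = V_s I_s = 27.018 × 2.7882 = 75.330 W.
P_in = P_out/η = 75.330/0.893 = 84.356 W.
I_p = P_in/V_p = 84.356/220 = 0.383 A.

I_p ≈ 0.383 A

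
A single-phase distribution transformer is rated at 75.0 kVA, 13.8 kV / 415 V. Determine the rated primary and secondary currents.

I_p = S/V_p = 75000/13800 = 5.43 A.
I_s = S/V_s = 75000/415 = 181 A.

I_p ≈ 5.43 A, I_s ≈ 181 A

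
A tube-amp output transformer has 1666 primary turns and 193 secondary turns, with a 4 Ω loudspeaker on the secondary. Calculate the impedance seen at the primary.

Z_p = (N_p/N_s)² × Z_s = (1666/193)² × 4 = 298 Ω.

Z_p ≈ 298 Ω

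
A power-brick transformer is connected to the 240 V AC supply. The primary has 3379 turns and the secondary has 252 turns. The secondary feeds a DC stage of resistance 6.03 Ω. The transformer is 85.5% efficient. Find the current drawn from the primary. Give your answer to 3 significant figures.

V_s = 240 × 252/3379 = 17.899 V.
I_s = V_s/R = 17.899/6.03 = 2.9683 A.
P_out = V_s I_s = 17.899 × 2.9683 = 53.129 W.
P_in = P_out/η = 53.129/0.855 = 62.139 W.
I_p = P_in/V_p = 62.139/240 = 0.259 A.

I_p ≈ 0.259 A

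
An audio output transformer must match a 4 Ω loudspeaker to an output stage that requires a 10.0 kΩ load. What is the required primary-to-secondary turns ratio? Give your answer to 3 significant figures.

Z_p/Z_s = (N_p/N_s)², so N_p/N_s = √(10000/4) = √2500 = 50.0.

N_p/N_s ≈ 50.0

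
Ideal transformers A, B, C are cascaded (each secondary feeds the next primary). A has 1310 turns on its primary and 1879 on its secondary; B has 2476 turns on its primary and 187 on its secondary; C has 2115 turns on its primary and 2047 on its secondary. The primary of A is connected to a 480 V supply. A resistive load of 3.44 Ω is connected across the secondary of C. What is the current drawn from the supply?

Secondary of A: V = 480.00 × 1879/1310 = 688.49 V.
Secondary of B: V = 688.49 × 187/2476 = 51.998 V.
Secondary of C: V = 51.998 × 2047/2115 = 50.326 V.
I_load = 50.326/3.44 = 14.630 A, so P_out = 50.326 × 14.630 = 736.26 W.
All ideal ⇒ P_in = P_out, so I_supply = 736.26/480 = 1.53 A.

I_supply ≈ 1.53 A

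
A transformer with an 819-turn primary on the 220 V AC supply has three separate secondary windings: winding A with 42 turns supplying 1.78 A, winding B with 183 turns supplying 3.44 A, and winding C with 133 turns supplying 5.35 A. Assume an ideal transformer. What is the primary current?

I_p ≈ 1.73 A

V_A = 220 × 42/819 = 11.282 V; V_B = 220 × 183/819 = 49.158 V; V_C = 220 × 133/819 = 35.726 V.
P_out = V_A I_A + V_B I_B + V_C I_C = 11.282×1.78 + 49.158×3.44 + 35.726×5.35 = 20.082 + 169.10 + 191.14 = 380.32 W.
Ideal ⇒ P_in = P_out, so I_p = P_out/V_p = 380.32/220 = 1.73 A.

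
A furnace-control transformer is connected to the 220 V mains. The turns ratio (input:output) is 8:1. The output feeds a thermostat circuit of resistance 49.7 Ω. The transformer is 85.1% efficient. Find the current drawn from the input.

V_out = 220 × 1/8 = 27.500 V.
I_out = V_out/R = 27.500/49.7 = 0.55332 A.
P_out = V_out I_out = 27.500 × 0.55332 = 15.216 W.
P_in = P_out/η = 15.216/0.851 = 17.880 W.
I_in = P_in/V_in = 17.880/220 = 0.0813 A.

I_in ≈ 0.0813 A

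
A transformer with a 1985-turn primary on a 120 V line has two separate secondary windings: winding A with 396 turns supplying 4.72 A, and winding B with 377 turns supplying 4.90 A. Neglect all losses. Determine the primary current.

I_p ≈ 1.87 A

V_A = 120 × 396/1985 = 23.940 V; V_B = 120 × 377/1985 = 22.791 V.
P_out = V_A I_A + V_B I_B = 23.940×4.72 + 22.791×4.90 = 112.99 + 111.68 = 224.67 W.
Ideal ⇒ P_in = P_out, so I_p = P_out/V_p = 224.67/120 = 1.87 A.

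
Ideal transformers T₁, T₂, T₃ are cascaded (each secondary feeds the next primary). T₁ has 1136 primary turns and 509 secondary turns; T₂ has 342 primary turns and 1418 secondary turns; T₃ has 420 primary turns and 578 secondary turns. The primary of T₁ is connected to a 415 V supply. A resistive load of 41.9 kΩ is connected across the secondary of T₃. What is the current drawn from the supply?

Secondary of T₁: V = 415.00 × 509/1136 = 185.95 V.
Secondary of T₂: V = 185.95 × 1418/342 = 770.97 V.
Secondary of T₃: V = 770.97 × 578/420 = 1061.0 V.
I_load = 1061.0/41900 = 0.025322 A, so P_out = 1061.0 × 0.025322 = 26.867 W.
All ideal ⇒ P_in = P_out, so I_supply = 26.867/415 = 0.0647 A.

I_supply ≈ 0.0647 A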